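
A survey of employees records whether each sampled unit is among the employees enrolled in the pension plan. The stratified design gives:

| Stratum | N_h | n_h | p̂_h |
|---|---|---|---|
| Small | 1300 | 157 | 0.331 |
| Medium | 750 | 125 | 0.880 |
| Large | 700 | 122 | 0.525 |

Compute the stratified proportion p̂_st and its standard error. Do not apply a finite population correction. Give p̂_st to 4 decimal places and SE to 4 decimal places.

p̂_st ≈ 0.5301, SE ≈ 0.0227

N = 2750; stratum weights W_h = N_h/N.
p̂_st = Σ W_h p̂_h = (1300·0.331 + 750·0.880 + 700·0.525)/2750 = 0.53011
V̂(p̂_st) = Σ W_h² p̂_h(1−p̂_h)/(n_h−1):
  stratum Small: (1300/2750)²·0.331·0.669/156 = 0.000317213
  stratum Medium: (750/2750)²·0.880·0.120/124 = 6.33431e-05
  stratum Large: (700/2750)²·0.525·0.475/121 = 0.000133536
V̂(p̂_st) = 0.000514092; SE = √V̂ = 0.0226736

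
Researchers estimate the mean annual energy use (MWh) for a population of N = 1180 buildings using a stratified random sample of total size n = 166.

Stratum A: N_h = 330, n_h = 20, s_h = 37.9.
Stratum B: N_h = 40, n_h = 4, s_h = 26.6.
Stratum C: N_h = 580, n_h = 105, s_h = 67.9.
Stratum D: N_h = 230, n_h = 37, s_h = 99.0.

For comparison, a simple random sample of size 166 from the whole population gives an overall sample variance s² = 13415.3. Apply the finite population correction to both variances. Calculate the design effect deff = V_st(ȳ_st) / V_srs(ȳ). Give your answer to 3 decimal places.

V̂(ȳ_st) = Σ W_h² (1 − n_h/N_h) s_h²/n_h, with W_h = N_h/N and N = 1180:
  stratum A: (330/1180)²·(1 − 20/330)·37.9²/20 = 5.27667
  stratum B: (40/1180)²·(1 − 4/40)·26.6²/4 = 0.182937
  stratum C: (580/1180)²·(1 − 105/580)·67.9²/105 = 8.68776
  stratum D: (230/1180)²·(1 − 37/230)·99.0²/37 = 8.44481
V_st = 22.5922
V_srs = (1 − 166/1180)·13415.3/166 = 69.4462
deff = V_st / V_srs = 22.5922/69.4462 = 0.3253

deff ≈ 0.325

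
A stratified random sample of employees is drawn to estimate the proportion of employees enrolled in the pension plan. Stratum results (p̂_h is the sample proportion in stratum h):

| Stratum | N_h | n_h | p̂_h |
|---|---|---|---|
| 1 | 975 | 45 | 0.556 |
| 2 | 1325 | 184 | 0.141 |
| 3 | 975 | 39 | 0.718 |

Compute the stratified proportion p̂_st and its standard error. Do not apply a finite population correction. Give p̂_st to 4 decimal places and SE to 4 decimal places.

p̂_st ≈ 0.4363, SE ≈ 0.0328

N = 3275; stratum weights W_h = N_h/N.
p̂_st = Σ W_h p̂_h = (975·0.556 + 1325·0.141 + 975·0.718)/3275 = 0.43633
V̂(p̂_st) = Σ W_h² p̂_h(1−p̂_h)/(n_h−1):
  stratum 1: (975/3275)²·0.556·0.444/44 = 0.000497269
  stratum 2: (1325/3275)²·0.141·0.859/183 = 0.000108335
  stratum 3: (975/3275)²·0.718·0.282/38 = 0.000472255
V̂(p̂_st) = 0.00107786; SE = √V̂ = 0.0328308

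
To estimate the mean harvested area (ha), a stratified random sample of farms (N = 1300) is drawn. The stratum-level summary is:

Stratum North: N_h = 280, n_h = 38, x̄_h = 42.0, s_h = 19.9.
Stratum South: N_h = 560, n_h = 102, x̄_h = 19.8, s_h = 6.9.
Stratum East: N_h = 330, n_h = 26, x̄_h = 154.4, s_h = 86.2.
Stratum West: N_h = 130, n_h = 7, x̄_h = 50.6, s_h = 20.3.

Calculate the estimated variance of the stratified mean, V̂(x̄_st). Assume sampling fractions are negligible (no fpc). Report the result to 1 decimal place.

V̂(x̄_st) ≈ 19.6

V̂(x̄_st) = Σ W_h² s_h²/n_h, with W_h = N_h/N and N = 1300:
  stratum North: (280/1300)²·19.9²/38 = 0.48345
  stratum South: (560/1300)²·6.9²/102 = 0.0866139
  stratum East: (330/1300)²·86.2²/26 = 18.4155
  stratum West: (130/1300)²·20.3²/7 = 0.5887
V̂(x̄_st) = 19.5742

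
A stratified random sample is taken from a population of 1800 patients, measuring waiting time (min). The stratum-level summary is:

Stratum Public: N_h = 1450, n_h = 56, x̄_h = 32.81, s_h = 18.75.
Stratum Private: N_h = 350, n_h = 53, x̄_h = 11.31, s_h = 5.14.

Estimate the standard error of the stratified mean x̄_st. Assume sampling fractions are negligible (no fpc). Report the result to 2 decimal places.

SE(x̄_st) ≈ 2.02

V̂(x̄_st) = Σ W_h² s_h²/n_h, with W_h = N_h/N and N = 1800:
  stratum Public: (1450/1800)²·18.75²/56 = 4.07385
  stratum Private: (350/1800)²·5.14²/53 = 0.018847
V̂(x̄_st) = 4.0927
SE(x̄_st) = √4.0927 = 2.02304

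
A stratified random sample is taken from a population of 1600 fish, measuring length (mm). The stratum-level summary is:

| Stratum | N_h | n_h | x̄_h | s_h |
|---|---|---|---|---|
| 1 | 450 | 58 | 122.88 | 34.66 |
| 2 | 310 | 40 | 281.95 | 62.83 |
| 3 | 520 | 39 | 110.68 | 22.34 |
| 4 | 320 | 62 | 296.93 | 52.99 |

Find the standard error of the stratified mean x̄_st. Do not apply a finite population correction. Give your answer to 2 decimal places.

SE(x̄_st) ≈ 2.92

V̂(x̄_st) = Σ W_h² s_h²/n_h, with W_h = N_h/N and N = 1600:
  stratum 1: (450/1600)²·34.66²/58 = 1.63838
  stratum 2: (310/1600)²·62.83²/40 = 3.70474
  stratum 3: (520/1600)²·22.34²/39 = 1.35166
  stratum 4: (320/1600)²·52.99²/62 = 1.81157
V̂(x̄_st) = 8.50635
SE(x̄_st) = √8.50635 = 2.91657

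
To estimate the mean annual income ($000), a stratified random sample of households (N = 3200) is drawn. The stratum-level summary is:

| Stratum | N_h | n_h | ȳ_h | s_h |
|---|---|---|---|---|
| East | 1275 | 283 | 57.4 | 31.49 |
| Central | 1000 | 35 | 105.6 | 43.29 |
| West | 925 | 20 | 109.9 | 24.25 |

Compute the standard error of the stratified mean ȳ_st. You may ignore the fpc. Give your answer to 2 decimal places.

V̂(ȳ_st) = Σ W_h² s_h²/n_h, with W_h = N_h/N and N = 3200:
  stratum East: (1275/3200)²·31.49²/283 = 0.556262
  stratum Central: (1000/3200)²·43.29²/35 = 5.22886
  stratum West: (925/3200)²·24.25²/20 = 2.45684
V̂(ȳ_st) = 8.24196
SE(ȳ_st) = √8.24196 = 2.87088

SE(ȳ_st) ≈ 2.87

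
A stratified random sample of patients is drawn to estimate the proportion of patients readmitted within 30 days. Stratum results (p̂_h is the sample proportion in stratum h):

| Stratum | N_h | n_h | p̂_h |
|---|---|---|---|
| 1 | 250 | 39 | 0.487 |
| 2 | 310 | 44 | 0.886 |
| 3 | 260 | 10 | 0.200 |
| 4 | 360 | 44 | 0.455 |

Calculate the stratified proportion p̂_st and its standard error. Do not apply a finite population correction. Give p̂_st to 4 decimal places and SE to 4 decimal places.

N = 1180; stratum weights W_h = N_h/N.
p̂_st = Σ W_h p̂_h = (250·0.487 + 310·0.886 + 260·0.200 + 360·0.455)/1180 = 0.51882
V̂(p̂_st) = Σ W_h² p̂_h(1−p̂_h)/(n_h−1):
  stratum 1: (250/1180)²·0.487·0.513/38 = 0.000295106
  stratum 2: (310/1180)²·0.886·0.114/43 = 0.000162117
  stratum 3: (260/1180)²·0.200·0.800/9 = 0.000863098
  stratum 4: (360/1180)²·0.455·0.545/43 = 0.00053676
V̂(p̂_st) = 0.00185708; SE = √V̂ = 0.0430939

p̂_st ≈ 0.5188, SE ≈ 0.0431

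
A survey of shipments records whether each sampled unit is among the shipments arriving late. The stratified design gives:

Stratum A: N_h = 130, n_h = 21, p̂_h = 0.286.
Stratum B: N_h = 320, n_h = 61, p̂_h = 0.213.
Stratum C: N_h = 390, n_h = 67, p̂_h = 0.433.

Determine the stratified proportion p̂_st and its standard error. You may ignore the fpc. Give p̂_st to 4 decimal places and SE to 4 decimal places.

N = 840; stratum weights W_h = N_h/N.
p̂_st = Σ W_h p̂_h = (130·0.286 + 320·0.213 + 390·0.433)/840 = 0.32644
V̂(p̂_st) = Σ W_h² p̂_h(1−p̂_h)/(n_h−1):
  stratum A: (130/840)²·0.286·0.714/20 = 0.000244547
  stratum B: (320/840)²·0.213·0.787/60 = 0.000405457
  stratum C: (390/840)²·0.433·0.567/66 = 0.000801858
V̂(p̂_st) = 0.00145186; SE = √V̂ = 0.0381033

p̂_st ≈ 0.3264, SE ≈ 0.0381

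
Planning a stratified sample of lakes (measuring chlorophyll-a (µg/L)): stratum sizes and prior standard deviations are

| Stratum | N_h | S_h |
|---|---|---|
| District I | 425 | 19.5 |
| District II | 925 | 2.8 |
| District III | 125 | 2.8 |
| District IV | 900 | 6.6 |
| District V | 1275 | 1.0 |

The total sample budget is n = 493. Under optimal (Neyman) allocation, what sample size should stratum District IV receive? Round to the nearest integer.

159

Neyman allocation: n_h = n · N_h S_h / Σ N_i S_i, with n = 493.
  stratum District I: N_h·S_h = 425·19.5 = 8287.50
  stratum District II: N_h·S_h = 925·2.8 = 2590.00
  stratum District III: N_h·S_h = 125·2.8 = 350.00
  stratum District IV: N_h·S_h = 900·6.6 = 5940.00
  stratum District V: N_h·S_h = 1275·1.0 = 1275.00
Σ N_h S_h = 18442.50
n for stratum District IV = 493·5940.00/18442.50 = 158.786 → 159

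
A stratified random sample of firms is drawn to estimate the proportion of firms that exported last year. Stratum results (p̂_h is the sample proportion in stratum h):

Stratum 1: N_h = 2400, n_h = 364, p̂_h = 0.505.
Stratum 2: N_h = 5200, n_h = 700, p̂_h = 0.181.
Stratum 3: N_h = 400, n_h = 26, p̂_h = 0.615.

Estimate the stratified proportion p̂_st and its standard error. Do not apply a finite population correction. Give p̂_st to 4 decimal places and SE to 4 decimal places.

p̂_st ≈ 0.2999, SE ≈ 0.0132

N = 8000; stratum weights W_h = N_h/N.
p̂_st = Σ W_h p̂_h = (2400·0.505 + 5200·0.181 + 400·0.615)/8000 = 0.29990
V̂(p̂_st) = Σ W_h² p̂_h(1−p̂_h)/(n_h−1):
  stratum 1: (2400/8000)²·0.505·0.495/363 = 6.19773e-05
  stratum 2: (5200/8000)²·0.181·0.819/699 = 8.96008e-05
  stratum 3: (400/8000)²·0.615·0.385/25 = 2.36775e-05
V̂(p̂_st) = 0.000175256; SE = √V̂ = 0.0132384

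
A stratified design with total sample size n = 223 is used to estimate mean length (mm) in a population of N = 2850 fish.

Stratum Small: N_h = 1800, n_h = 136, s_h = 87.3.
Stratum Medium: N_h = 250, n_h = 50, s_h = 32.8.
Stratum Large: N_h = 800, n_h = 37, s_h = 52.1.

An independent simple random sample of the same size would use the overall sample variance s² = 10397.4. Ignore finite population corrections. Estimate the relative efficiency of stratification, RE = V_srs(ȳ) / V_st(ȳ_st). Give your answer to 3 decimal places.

V̂(ȳ_st) = Σ W_h² s_h²/n_h, with W_h = N_h/N and N = 2850:
  stratum Small: (1800/2850)²·87.3²/136 = 22.3535
  stratum Medium: (250/2850)²·32.8²/50 = 0.165565
  stratum Large: (800/2850)²·52.1²/37 = 5.78048
V_st = 28.2995
V_srs = s²/n = 10397.4/223 = 46.6251
Relative efficiency = V_srs / V_st = 46.6251/28.2995 = 1.6476

RE ≈ 1.648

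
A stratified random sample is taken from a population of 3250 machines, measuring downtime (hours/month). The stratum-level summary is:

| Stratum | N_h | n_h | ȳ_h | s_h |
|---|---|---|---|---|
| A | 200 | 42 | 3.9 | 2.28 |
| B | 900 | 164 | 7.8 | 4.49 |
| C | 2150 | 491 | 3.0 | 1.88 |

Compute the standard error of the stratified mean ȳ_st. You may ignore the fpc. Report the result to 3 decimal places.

SE(ȳ_st) ≈ 0.114

V̂(ȳ_st) = Σ W_h² s_h²/n_h, with W_h = N_h/N and N = 3250:
  stratum A: (200/3250)²·2.28²/42 = 0.00046872
  stratum B: (900/3250)²·4.49²/164 = 0.00942686
  stratum C: (2150/3250)²·1.88²/491 = 0.00315025
V̂(ȳ_st) = 0.0130458
SE(ȳ_st) = √0.0130458 = 0.114218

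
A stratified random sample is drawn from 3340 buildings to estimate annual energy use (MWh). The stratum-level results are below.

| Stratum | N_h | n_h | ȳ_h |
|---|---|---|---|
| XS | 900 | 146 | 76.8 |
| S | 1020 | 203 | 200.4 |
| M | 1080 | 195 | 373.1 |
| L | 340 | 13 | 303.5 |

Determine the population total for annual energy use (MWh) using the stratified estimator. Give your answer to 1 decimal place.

τ̂_st = Σ N_h ȳ_h = 900·76.8 + 1020·200.4 + 1080·373.1 + 340·303.5 = 779666.0

τ̂_st ≈ 779666.0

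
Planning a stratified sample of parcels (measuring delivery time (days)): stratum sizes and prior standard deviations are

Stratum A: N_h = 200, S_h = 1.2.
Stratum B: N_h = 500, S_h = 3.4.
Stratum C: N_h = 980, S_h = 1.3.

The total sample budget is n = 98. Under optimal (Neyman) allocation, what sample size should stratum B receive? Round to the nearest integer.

52

Neyman allocation: n_h = n · N_h S_h / Σ N_i S_i, with n = 98.
  stratum A: N_h·S_h = 200·1.2 = 240.00
  stratum B: N_h·S_h = 500·3.4 = 1700.00
  stratum C: N_h·S_h = 980·1.3 = 1274.00
Σ N_h S_h = 3214.00
n for stratum B = 98·1700.00/3214.00 = 51.836 → 52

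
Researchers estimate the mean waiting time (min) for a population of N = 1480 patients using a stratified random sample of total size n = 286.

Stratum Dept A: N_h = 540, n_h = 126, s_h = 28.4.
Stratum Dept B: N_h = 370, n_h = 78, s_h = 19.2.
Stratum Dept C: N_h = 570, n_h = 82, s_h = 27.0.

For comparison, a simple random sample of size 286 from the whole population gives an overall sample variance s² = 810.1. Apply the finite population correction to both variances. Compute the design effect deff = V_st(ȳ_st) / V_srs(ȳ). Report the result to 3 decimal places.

V̂(ȳ_st) = Σ W_h² (1 − n_h/N_h) s_h²/n_h, with W_h = N_h/N and N = 1480:
  stratum Dept A: (540/1480)²·(1 − 126/540)·28.4²/126 = 0.653336
  stratum Dept B: (370/1480)²·(1 − 78/370)·19.2²/78 = 0.233114
  stratum Dept C: (570/1480)²·(1 − 82/570)·27.0²/82 = 1.12898
V_st = 2.01543
V_srs = (1 − 286/1480)·810.1/286 = 2.28515
deff = V_st / V_srs = 2.01543/2.28515 = 0.8820

deff ≈ 0.882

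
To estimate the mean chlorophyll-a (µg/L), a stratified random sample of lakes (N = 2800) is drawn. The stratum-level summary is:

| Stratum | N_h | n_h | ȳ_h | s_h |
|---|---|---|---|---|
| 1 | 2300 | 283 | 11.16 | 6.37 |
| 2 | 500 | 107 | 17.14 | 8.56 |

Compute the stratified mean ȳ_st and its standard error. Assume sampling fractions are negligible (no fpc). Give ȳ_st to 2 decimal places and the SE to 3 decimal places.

ȳ_st ≈ 12.23, SE ≈ 0.344

ȳ_st = Σ W_h ȳ_h = (2300·11.16 + 500·17.14)/2800 = 12.22786
V̂(ȳ_st) = Σ W_h² s_h²/n_h, with W_h = N_h/N and N = 2800:
  stratum 1: (2300/2800)²·6.37²/283 = 0.0967458
  stratum 2: (500/2800)²·8.56²/107 = 0.0218367
V̂(ȳ_st) = 0.118583
SE(ȳ_st) = √0.118583 = 0.344358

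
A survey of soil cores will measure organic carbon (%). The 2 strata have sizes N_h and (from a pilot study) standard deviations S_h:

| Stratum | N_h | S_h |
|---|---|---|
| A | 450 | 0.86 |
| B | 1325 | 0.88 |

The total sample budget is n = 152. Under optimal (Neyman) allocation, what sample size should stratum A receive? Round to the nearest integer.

Neyman allocation: n_h = n · N_h S_h / Σ N_i S_i, with n = 152.
  stratum A: N_h·S_h = 450·0.86 = 387.00
  stratum B: N_h·S_h = 1325·0.88 = 1166.00
Σ N_h S_h = 1553.00
n for stratum A = 152·387.00/1553.00 = 37.878 → 38

38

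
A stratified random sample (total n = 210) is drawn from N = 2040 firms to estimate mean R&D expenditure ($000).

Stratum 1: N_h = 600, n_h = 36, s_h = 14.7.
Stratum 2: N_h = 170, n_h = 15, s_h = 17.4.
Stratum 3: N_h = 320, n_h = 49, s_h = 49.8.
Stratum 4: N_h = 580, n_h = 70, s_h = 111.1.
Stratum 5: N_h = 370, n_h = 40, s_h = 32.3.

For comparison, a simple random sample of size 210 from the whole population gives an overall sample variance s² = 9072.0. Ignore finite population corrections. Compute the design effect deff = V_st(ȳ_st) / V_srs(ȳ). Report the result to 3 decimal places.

deff ≈ 0.394

V̂(ȳ_st) = Σ W_h² s_h²/n_h, with W_h = N_h/N and N = 2040:
  stratum 1: (600/2040)²·14.7²/36 = 0.519247
  stratum 2: (170/2040)²·17.4²/15 = 0.140167
  stratum 3: (320/2040)²·49.8²/49 = 1.24538
  stratum 4: (580/2040)²·111.1²/70 = 14.2536
  stratum 5: (370/2040)²·32.3²/40 = 0.858002
V_st = 17.0164
V_srs = s²/n = 9072.0/210 = 43.2
deff = V_st / V_srs = 17.0164/43.2 = 0.3939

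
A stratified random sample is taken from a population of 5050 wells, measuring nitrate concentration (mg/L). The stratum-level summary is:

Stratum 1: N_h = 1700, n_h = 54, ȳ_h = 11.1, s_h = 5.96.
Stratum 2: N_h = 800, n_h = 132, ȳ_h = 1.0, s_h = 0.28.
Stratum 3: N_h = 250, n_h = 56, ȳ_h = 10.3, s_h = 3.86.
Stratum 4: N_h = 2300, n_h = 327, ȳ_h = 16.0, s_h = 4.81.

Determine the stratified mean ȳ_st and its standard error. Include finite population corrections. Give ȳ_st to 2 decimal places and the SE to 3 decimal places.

ȳ_st = Σ W_h ȳ_h = (1700·11.1 + 800·1.0 + 250·10.3 + 2300·16.0)/5050 = 11.69208
V̂(ȳ_st) = Σ W_h² (1 − n_h/N_h) s_h²/n_h, with W_h = N_h/N and N = 5050:
  stratum 1: (1700/5050)²·(1 − 54/1700)·5.96²/54 = 0.0721763
  stratum 2: (800/5050)²·(1 − 132/800)·0.28²/132 = 1.24459e-05
  stratum 3: (250/5050)²·(1 − 56/250)·3.86²/56 = 0.000505994
  stratum 4: (2300/5050)²·(1 − 327/2300)·4.81²/327 = 0.0125897
V̂(ȳ_st) = 0.0852844
SE(ȳ_st) = √0.0852844 = 0.292035

ȳ_st ≈ 11.69, SE ≈ 0.292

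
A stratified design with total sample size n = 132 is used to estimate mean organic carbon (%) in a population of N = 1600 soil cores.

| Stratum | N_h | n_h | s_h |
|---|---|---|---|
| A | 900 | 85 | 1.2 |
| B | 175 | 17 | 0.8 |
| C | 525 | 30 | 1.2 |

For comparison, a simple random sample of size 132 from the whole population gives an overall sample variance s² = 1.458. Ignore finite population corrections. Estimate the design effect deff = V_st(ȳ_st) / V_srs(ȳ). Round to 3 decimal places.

deff ≈ 0.994

V̂(ȳ_st) = Σ W_h² s_h²/n_h, with W_h = N_h/N and N = 1600:
  stratum A: (900/1600)²·1.2²/85 = 0.00536029
  stratum B: (175/1600)²·0.8²/17 = 0.000450368
  stratum C: (525/1600)²·1.2²/30 = 0.00516797
V_st = 0.0109786
V_srs = s²/n = 1.458/132 = 0.0110455
deff = V_st / V_srs = 0.0109786/0.0110455 = 0.9940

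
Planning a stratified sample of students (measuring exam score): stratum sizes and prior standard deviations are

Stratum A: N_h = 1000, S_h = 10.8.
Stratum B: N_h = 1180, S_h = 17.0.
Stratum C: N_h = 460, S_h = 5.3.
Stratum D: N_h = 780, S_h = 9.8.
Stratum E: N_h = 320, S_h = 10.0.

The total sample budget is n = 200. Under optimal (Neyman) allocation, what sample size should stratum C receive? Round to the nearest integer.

Neyman allocation: n_h = n · N_h S_h / Σ N_i S_i, with n = 200.
  stratum A: N_h·S_h = 1000·10.8 = 10800.00
  stratum B: N_h·S_h = 1180·17.0 = 20060.00
  stratum C: N_h·S_h = 460·5.3 = 2438.00
  stratum D: N_h·S_h = 780·9.8 = 7644.00
  stratum E: N_h·S_h = 320·10.0 = 3200.00
Σ N_h S_h = 44142.00
n for stratum C = 200·2438.00/44142.00 = 11.046 → 11

11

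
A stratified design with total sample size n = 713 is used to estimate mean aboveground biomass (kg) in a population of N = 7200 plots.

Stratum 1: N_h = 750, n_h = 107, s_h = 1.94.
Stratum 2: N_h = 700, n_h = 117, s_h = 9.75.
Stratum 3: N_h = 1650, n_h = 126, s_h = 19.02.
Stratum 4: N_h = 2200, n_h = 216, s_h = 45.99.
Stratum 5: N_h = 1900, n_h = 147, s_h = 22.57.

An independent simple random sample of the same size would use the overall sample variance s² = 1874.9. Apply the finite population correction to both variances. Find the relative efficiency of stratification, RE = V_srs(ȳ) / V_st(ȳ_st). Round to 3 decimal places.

V̂(ȳ_st) = Σ W_h² (1 − n_h/N_h) s_h²/n_h, with W_h = N_h/N and N = 7200:
  stratum 1: (750/7200)²·(1 − 107/750)·1.94²/107 = 0.00032721
  stratum 2: (700/7200)²·(1 − 117/700)·9.75²/117 = 0.00639624
  stratum 3: (1650/7200)²·(1 − 126/1650)·19.02²/126 = 0.139269
  stratum 4: (2200/7200)²·(1 − 216/2200)·45.99²/216 = 0.824465
  stratum 5: (1900/7200)²·(1 − 147/1900)·22.57²/147 = 0.222647
V_st = 1.1931
V_srs = (1 − 713/7200)·1874.9/713 = 2.36919
Relative efficiency = V_srs / V_st = 2.36919/1.1931 = 1.9857

RE ≈ 1.986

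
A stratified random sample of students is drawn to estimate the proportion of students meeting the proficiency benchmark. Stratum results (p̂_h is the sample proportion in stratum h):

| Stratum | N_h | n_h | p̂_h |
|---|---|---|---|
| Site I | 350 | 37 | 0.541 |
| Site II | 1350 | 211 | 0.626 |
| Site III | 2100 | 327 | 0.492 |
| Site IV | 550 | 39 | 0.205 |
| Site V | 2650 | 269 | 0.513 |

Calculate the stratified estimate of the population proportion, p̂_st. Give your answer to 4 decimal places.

N = 7000; stratum weights W_h = N_h/N.
p̂_st = Σ W_h p̂_h = (350·0.541 + 1350·0.626 + 2100·0.492 + 550·0.205 + 2650·0.513)/7000 = 0.50569

p̂_st ≈ 0.5057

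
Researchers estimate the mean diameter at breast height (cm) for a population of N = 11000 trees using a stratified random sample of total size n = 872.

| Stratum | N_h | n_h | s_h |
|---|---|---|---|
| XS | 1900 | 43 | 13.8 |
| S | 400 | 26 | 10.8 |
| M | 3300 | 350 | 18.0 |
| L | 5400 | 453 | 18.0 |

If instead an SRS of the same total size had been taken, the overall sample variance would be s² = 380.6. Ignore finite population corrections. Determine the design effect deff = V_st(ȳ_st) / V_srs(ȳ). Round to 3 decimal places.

deff ≈ 0.902

V̂(ȳ_st) = Σ W_h² s_h²/n_h, with W_h = N_h/N and N = 11000:
  stratum XS: (1900/11000)²·13.8²/43 = 0.132133
  stratum S: (400/11000)²·10.8²/26 = 0.0059321
  stratum M: (3300/11000)²·18.0²/350 = 0.0833143
  stratum L: (5400/11000)²·18.0²/453 = 0.172365
V_st = 0.393744
V_srs = s²/n = 380.6/872 = 0.436468
deff = V_st / V_srs = 0.393744/0.436468 = 0.9021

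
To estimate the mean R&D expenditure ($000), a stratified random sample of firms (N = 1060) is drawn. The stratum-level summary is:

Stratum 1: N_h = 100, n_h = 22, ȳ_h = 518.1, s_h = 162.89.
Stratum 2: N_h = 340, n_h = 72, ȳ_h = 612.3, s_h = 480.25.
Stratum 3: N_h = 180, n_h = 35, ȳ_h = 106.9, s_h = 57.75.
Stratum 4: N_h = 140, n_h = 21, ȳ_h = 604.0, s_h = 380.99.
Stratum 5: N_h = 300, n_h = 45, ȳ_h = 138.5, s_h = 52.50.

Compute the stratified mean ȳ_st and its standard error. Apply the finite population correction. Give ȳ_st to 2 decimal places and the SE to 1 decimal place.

ȳ_st ≈ 382.40, SE ≈ 19.4

ȳ_st = Σ W_h ȳ_h = (100·518.1 + 340·612.3 + 180·106.9 + 140·604.0 + 300·138.5)/1060 = 382.40000
V̂(ȳ_st) = Σ W_h² (1 − n_h/N_h) s_h²/n_h, with W_h = N_h/N and N = 1060:
  stratum 1: (100/1060)²·(1 − 22/100)·162.89²/22 = 8.37238
  stratum 2: (340/1060)²·(1 − 72/340)·480.25²/72 = 259.779
  stratum 3: (180/1060)²·(1 − 35/180)·57.75²/35 = 2.21342
  stratum 4: (140/1060)²·(1 − 21/140)·380.99²/21 = 102.488
  stratum 5: (300/1060)²·(1 − 45/300)·52.50²/45 = 4.17019
V̂(ȳ_st) = 377.023
SE(ȳ_st) = √377.023 = 19.4171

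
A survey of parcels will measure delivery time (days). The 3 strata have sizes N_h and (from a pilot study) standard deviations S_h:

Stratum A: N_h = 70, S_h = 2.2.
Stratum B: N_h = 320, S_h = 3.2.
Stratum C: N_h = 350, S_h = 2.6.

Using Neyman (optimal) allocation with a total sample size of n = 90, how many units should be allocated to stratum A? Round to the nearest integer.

7

Neyman allocation: n_h = n · N_h S_h / Σ N_i S_i, with n = 90.
  stratum A: N_h·S_h = 70·2.2 = 154.00
  stratum B: N_h·S_h = 320·3.2 = 1024.00
  stratum C: N_h·S_h = 350·2.6 = 910.00
Σ N_h S_h = 2088.00
n for stratum A = 90·154.00/2088.00 = 6.638 → 7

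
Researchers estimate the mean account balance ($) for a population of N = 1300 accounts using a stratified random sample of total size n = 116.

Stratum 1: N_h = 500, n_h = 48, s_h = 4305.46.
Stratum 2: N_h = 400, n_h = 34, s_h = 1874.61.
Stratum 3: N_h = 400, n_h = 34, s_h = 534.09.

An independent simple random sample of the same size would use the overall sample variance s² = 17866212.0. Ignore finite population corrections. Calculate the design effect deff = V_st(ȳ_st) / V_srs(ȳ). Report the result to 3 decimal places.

deff ≈ 0.440

V̂(ȳ_st) = Σ W_h² s_h²/n_h, with W_h = N_h/N and N = 1300:
  stratum 1: (500/1300)²·4305.46²/48 = 57128.3
  stratum 2: (400/1300)²·1874.61²/34 = 9785.35
  stratum 3: (400/1300)²·534.09²/34 = 794.298
V_st = 67707.9
V_srs = s²/n = 17866212.0/116 = 154019
deff = V_st / V_srs = 67707.9/154019 = 0.4396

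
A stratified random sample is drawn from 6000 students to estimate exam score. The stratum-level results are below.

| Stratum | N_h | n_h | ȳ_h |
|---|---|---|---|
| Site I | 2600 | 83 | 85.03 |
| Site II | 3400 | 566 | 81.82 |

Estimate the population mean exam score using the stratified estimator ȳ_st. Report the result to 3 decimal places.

N = Σ N_h = 6000. Stratum weights W_h = N_h/N.
ȳ_st = (2600·85.03 + 3400·81.82) / 6000 = 83.21100

ȳ_st ≈ 83.211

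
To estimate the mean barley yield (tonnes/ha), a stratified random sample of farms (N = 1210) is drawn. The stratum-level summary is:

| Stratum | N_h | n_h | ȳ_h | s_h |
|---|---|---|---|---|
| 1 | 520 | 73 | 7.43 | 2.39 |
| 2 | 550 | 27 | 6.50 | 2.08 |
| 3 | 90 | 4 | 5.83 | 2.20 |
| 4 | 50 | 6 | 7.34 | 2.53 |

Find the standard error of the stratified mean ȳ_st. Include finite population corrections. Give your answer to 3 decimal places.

SE(ȳ_st) ≈ 0.228

V̂(ȳ_st) = Σ W_h² (1 − n_h/N_h) s_h²/n_h, with W_h = N_h/N and N = 1210:
  stratum 1: (520/1210)²·(1 − 73/520)·2.39²/73 = 0.0124226
  stratum 2: (550/1210)²·(1 − 27/550)·2.08²/27 = 0.0314816
  stratum 3: (90/1210)²·(1 − 4/90)·2.20²/4 = 0.00639669
  stratum 4: (50/1210)²·(1 − 6/50)·2.53²/6 = 0.00160303
V̂(ȳ_st) = 0.0519039
SE(ȳ_st) = √0.0519039 = 0.227824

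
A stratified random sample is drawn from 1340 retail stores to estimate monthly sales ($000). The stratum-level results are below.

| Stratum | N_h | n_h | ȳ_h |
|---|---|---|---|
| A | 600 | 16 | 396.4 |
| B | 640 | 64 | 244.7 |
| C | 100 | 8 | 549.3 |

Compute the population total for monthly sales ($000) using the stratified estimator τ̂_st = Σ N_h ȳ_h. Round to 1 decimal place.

τ̂_st = Σ N_h ȳ_h = 600·396.4 + 640·244.7 + 100·549.3 = 449378.0

τ̂_st ≈ 449378.0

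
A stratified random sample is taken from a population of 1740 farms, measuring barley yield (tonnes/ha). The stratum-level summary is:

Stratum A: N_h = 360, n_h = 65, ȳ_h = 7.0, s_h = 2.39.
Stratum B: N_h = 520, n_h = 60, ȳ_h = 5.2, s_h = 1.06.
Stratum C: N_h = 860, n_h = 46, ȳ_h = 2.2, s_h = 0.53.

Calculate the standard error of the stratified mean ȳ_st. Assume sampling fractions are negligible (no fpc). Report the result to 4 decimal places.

SE(ȳ_st) ≈ 0.0832

V̂(ȳ_st) = Σ W_h² s_h²/n_h, with W_h = N_h/N and N = 1740:
  stratum A: (360/1740)²·2.39²/65 = 0.00376174
  stratum B: (520/1740)²·1.06²/60 = 0.00167251
  stratum C: (860/1740)²·0.53²/46 = 0.00149174
V̂(ȳ_st) = 0.00692599
SE(ȳ_st) = √0.00692599 = 0.0832225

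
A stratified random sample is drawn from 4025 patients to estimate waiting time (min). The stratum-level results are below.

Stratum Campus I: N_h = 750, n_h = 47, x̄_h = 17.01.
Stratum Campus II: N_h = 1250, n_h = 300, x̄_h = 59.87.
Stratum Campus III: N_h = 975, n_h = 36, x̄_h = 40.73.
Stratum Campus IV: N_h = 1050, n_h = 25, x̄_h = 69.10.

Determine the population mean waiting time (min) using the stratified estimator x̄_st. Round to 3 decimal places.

N = Σ N_h = 4025. Stratum weights W_h = N_h/N.
x̄_st = (750·17.01 + 1250·59.87 + 975·40.73 + 1050·69.10) / 4025 = 49.65509

x̄_st ≈ 49.655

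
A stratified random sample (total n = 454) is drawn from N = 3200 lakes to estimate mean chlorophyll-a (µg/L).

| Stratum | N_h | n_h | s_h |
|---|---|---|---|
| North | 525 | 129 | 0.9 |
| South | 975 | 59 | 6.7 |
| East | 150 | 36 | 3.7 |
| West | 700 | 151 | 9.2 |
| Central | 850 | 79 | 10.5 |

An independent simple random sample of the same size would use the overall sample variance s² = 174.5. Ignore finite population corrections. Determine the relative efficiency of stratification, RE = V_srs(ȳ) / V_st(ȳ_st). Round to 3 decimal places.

RE ≈ 1.952

V̂(ȳ_st) = Σ W_h² s_h²/n_h, with W_h = N_h/N and N = 3200:
  stratum North: (525/3200)²·0.9²/129 = 0.000169011
  stratum South: (975/3200)²·6.7²/59 = 0.0706329
  stratum East: (150/3200)²·3.7²/36 = 0.000835571
  stratum West: (700/3200)²·9.2²/151 = 0.0268222
  stratum Central: (850/3200)²·10.5²/79 = 0.0984667
V_st = 0.196926
V_srs = s²/n = 174.5/454 = 0.384361
Relative efficiency = V_srs / V_st = 0.384361/0.196926 = 1.9518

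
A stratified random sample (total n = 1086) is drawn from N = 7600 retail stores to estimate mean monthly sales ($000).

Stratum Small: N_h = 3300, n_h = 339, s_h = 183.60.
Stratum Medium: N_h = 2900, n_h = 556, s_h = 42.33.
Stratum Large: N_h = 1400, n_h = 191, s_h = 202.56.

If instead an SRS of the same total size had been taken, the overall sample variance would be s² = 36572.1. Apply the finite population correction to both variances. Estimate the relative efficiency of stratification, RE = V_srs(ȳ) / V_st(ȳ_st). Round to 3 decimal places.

V̂(ȳ_st) = Σ W_h² (1 − n_h/N_h) s_h²/n_h, with W_h = N_h/N and N = 7600:
  stratum Small: (3300/7600)²·(1 − 339/3300)·183.60²/339 = 16.8217
  stratum Medium: (2900/7600)²·(1 − 556/2900)·42.33²/556 = 0.379271
  stratum Large: (1400/7600)²·(1 − 191/1400)·202.56²/191 = 6.29508
V_st = 23.4961
V_srs = (1 − 1086/7600)·36572.1/1086 = 28.8638
Relative efficiency = V_srs / V_st = 28.8638/23.4961 = 1.2285

RE ≈ 1.228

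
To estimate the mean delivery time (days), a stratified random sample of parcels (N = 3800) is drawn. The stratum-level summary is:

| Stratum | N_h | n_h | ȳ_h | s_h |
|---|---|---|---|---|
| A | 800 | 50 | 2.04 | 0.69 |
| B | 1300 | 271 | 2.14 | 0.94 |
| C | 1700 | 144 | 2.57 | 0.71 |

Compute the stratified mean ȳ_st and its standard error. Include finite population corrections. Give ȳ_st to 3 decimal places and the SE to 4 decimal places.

ȳ_st ≈ 2.311, SE ≈ 0.0366

ȳ_st = Σ W_h ȳ_h = (800·2.04 + 1300·2.14 + 1700·2.57)/3800 = 2.31132
V̂(ȳ_st) = Σ W_h² (1 − n_h/N_h) s_h²/n_h, with W_h = N_h/N and N = 3800:
  stratum A: (800/3800)²·(1 − 50/800)·0.69²/50 = 0.000395651
  stratum B: (1300/3800)²·(1 − 271/1300)·0.94²/271 = 0.000302049
  stratum C: (1700/3800)²·(1 − 144/1700)·0.71²/144 = 0.000641277
V̂(ȳ_st) = 0.00133898
SE(ȳ_st) = √0.00133898 = 0.036592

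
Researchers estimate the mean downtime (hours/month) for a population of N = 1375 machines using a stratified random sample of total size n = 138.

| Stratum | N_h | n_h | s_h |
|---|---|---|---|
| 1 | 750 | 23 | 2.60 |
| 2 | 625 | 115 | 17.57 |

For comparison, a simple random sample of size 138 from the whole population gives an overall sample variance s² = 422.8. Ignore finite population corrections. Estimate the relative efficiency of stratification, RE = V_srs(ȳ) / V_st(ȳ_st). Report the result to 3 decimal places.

V̂(ȳ_st) = Σ W_h² s_h²/n_h, with W_h = N_h/N and N = 1375:
  stratum 1: (750/1375)²·2.60²/23 = 0.0874452
  stratum 2: (625/1375)²·17.57²/115 = 0.554626
V_st = 0.642071
V_srs = s²/n = 422.8/138 = 3.06377
Relative efficiency = V_srs / V_st = 3.06377/0.642071 = 4.7717

RE ≈ 4.772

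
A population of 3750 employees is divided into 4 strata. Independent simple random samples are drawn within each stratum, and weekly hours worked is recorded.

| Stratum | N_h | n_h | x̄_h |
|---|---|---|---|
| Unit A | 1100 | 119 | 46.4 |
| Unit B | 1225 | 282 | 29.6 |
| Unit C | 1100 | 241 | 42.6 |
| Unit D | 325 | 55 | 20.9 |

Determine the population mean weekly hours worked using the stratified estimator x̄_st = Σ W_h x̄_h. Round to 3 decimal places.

N = Σ N_h = 3750. Stratum weights W_h = N_h/N.
x̄_st = (1100·46.4 + 1225·29.6 + 1100·42.6 + 325·20.9) / 3750 = 37.58733

x̄_st ≈ 37.587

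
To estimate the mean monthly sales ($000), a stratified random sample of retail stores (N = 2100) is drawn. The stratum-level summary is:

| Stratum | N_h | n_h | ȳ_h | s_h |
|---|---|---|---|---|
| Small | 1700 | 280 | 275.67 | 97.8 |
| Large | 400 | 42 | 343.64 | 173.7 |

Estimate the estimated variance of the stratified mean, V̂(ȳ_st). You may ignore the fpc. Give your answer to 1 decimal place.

V̂(ȳ_st) = Σ W_h² s_h²/n_h, with W_h = N_h/N and N = 2100:
  stratum Small: (1700/2100)²·97.8²/280 = 22.3861
  stratum Large: (400/2100)²·173.7²/42 = 26.0634
V̂(ȳ_st) = 48.4496

V̂(ȳ_st) ≈ 48.4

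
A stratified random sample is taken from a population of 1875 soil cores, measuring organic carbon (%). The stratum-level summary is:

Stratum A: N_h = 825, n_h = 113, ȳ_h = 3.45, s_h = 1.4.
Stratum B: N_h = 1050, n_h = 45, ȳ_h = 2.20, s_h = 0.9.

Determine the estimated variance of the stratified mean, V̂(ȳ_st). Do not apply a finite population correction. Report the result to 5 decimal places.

V̂(ȳ_st) = Σ W_h² s_h²/n_h, with W_h = N_h/N and N = 1875:
  stratum A: (825/1875)²·1.4²/113 = 0.00335802
  stratum B: (1050/1875)²·0.9²/45 = 0.0056448
V̂(ȳ_st) = 0.00900282

V̂(ȳ_st) ≈ 0.00900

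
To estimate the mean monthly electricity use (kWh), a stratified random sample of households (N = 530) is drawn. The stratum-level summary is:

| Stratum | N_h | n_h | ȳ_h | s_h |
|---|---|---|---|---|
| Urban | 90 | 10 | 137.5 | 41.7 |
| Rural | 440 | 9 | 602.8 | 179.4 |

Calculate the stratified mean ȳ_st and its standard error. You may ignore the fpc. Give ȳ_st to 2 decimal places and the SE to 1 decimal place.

ȳ_st = Σ W_h ȳ_h = (90·137.5 + 440·602.8)/530 = 523.78679
V̂(ȳ_st) = Σ W_h² s_h²/n_h, with W_h = N_h/N and N = 530:
  stratum Urban: (90/530)²·41.7²/10 = 5.01424
  stratum Rural: (440/530)²·179.4²/9 = 2464.65
V̂(ȳ_st) = 2469.67
SE(ȳ_st) = √2469.67 = 49.6958

ȳ_st ≈ 523.79, SE ≈ 49.7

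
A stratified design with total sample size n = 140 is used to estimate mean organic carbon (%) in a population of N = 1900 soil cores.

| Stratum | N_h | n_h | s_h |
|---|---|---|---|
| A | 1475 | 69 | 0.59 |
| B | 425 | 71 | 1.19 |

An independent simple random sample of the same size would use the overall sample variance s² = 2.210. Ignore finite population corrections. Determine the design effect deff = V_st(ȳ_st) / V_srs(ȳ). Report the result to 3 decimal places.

deff ≈ 0.256

V̂(ȳ_st) = Σ W_h² s_h²/n_h, with W_h = N_h/N and N = 1900:
  stratum A: (1475/1900)²·0.59²/69 = 0.00304041
  stratum B: (425/1900)²·1.19²/71 = 0.000997944
V_st = 0.00403835
V_srs = s²/n = 2.210/140 = 0.0157857
deff = V_st / V_srs = 0.00403835/0.0157857 = 0.2558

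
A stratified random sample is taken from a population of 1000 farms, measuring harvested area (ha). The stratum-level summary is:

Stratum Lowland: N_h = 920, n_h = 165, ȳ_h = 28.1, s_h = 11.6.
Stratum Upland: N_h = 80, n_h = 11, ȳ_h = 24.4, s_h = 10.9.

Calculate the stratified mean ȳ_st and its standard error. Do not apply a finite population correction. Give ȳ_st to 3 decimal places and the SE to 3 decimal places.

ȳ_st ≈ 27.804, SE ≈ 0.871

ȳ_st = Σ W_h ȳ_h = (920·28.1 + 80·24.4)/1000 = 27.80400
V̂(ȳ_st) = Σ W_h² s_h²/n_h, with W_h = N_h/N and N = 1000:
  stratum Lowland: (920/1000)²·11.6²/165 = 0.690252
  stratum Upland: (80/1000)²·10.9²/11 = 0.0691258
V̂(ȳ_st) = 0.759378
SE(ȳ_st) = √0.759378 = 0.871423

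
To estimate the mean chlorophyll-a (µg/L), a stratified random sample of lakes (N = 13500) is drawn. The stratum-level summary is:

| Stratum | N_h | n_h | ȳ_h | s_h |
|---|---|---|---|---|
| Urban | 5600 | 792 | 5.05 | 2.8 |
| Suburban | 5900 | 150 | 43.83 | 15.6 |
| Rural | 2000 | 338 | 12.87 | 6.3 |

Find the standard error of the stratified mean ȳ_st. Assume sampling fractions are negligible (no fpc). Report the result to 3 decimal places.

SE(ȳ_st) ≈ 0.561

V̂(ȳ_st) = Σ W_h² s_h²/n_h, with W_h = N_h/N and N = 13500:
  stratum Urban: (5600/13500)²·2.8²/792 = 0.00170333
  stratum Suburban: (5900/13500)²·15.6²/150 = 0.309881
  stratum Rural: (2000/13500)²·6.3²/338 = 0.00257725
V̂(ȳ_st) = 0.314161
SE(ȳ_st) = √0.314161 = 0.560501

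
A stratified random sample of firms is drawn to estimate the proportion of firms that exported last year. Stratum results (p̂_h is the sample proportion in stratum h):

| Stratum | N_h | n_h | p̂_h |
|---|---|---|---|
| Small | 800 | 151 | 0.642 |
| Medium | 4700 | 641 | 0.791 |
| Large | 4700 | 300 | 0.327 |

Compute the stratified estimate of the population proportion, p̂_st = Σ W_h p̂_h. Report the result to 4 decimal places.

N = 10200; stratum weights W_h = N_h/N.
p̂_st = Σ W_h p̂_h = (800·0.642 + 4700·0.791 + 4700·0.327)/10200 = 0.56551

p̂_st ≈ 0.5655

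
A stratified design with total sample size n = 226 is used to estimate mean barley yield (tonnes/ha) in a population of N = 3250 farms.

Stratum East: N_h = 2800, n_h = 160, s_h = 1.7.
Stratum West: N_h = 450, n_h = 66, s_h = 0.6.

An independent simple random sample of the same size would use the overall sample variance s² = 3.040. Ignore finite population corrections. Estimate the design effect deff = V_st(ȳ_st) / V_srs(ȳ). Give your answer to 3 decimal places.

deff ≈ 1.004

V̂(ȳ_st) = Σ W_h² s_h²/n_h, with W_h = N_h/N and N = 3250:
  stratum East: (2800/3250)²·1.7²/160 = 0.0134069
  stratum West: (450/3250)²·0.6²/66 = 0.000104572
V_st = 0.0135114
V_srs = s²/n = 3.040/226 = 0.0134513
deff = V_st / V_srs = 0.0135114/0.0134513 = 1.0045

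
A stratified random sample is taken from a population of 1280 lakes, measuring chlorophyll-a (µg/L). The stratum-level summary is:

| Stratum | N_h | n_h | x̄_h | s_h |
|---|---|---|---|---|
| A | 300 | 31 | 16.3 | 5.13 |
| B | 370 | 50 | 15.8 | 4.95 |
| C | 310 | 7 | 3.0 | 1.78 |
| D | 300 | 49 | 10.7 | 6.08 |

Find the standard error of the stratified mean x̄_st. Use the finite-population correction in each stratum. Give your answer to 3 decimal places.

V̂(x̄_st) = Σ W_h² (1 − n_h/N_h) s_h²/n_h, with W_h = N_h/N and N = 1280:
  stratum A: (300/1280)²·(1 − 31/300)·5.13²/31 = 0.0418145
  stratum B: (370/1280)²·(1 − 50/370)·4.95²/50 = 0.0354138
  stratum C: (310/1280)²·(1 − 7/310)·1.78²/7 = 0.0259493
  stratum D: (300/1280)²·(1 − 49/300)·6.08²/49 = 0.0346726
V̂(x̄_st) = 0.13785
SE(x̄_st) = √0.13785 = 0.371282

SE(x̄_st) ≈ 0.371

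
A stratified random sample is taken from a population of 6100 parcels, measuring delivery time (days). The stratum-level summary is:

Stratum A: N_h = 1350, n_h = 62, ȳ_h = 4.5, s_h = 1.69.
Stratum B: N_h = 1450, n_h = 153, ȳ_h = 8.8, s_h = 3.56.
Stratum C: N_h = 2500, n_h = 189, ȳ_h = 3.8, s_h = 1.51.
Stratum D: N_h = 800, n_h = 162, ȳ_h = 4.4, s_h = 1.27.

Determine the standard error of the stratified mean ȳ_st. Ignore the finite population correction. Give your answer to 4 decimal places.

SE(ȳ_st) ≈ 0.0956

V̂(ȳ_st) = Σ W_h² s_h²/n_h, with W_h = N_h/N and N = 6100:
  stratum A: (1350/6100)²·1.69²/62 = 0.00225626
  stratum B: (1450/6100)²·3.56²/153 = 0.00468042
  stratum C: (2500/6100)²·1.51²/189 = 0.00202634
  stratum D: (800/6100)²·1.27²/162 = 0.000171243
V̂(ȳ_st) = 0.00913427
SE(ȳ_st) = √0.00913427 = 0.0955734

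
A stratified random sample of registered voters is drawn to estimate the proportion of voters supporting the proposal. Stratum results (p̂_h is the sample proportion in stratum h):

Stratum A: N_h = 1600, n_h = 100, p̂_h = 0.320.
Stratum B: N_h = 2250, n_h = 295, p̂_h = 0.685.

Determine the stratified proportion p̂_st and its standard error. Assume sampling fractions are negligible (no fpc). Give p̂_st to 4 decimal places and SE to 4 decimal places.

N = 3850; stratum weights W_h = N_h/N.
p̂_st = Σ W_h p̂_h = (1600·0.320 + 2250·0.685)/3850 = 0.53331
V̂(p̂_st) = Σ W_h² p̂_h(1−p̂_h)/(n_h−1):
  stratum A: (1600/3850)²·0.320·0.680/99 = 0.000379614
  stratum B: (2250/3850)²·0.685·0.315/294 = 0.000250667
V̂(p̂_st) = 0.000630281; SE = √V̂ = 0.0251054

p̂_st ≈ 0.5333, SE ≈ 0.0251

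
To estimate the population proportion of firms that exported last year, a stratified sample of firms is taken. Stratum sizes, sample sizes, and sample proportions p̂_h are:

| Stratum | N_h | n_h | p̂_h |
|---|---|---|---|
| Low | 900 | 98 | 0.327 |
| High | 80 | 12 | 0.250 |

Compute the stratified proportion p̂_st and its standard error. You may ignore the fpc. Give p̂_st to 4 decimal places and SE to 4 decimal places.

p̂_st ≈ 0.3207, SE ≈ 0.0450

N = 980; stratum weights W_h = N_h/N.
p̂_st = Σ W_h p̂_h = (900·0.327 + 80·0.250)/980 = 0.32071
V̂(p̂_st) = Σ W_h² p̂_h(1−p̂_h)/(n_h−1):
  stratum Low: (900/980)²·0.327·0.673/97 = 0.00191348
  stratum High: (80/980)²·0.250·0.750/11 = 0.000113589
V̂(p̂_st) = 0.00202707; SE = √V̂ = 0.045023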